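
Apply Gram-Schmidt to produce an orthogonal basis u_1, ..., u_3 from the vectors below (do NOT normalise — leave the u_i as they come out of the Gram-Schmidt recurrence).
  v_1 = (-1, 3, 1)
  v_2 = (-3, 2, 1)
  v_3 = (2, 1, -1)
Orthogonal basis:
  u_1 = (-1, 3, 1)
  u_2 = (-23/11, -8/11, 1/11)
  u_3 = (-7/54, 7/27, -49/54)

Apply the Gram-Schmidt recurrence
  u_1 = v_1
  u_i = v_i − Σ_{j<i} ((v_i · u_j) / (u_j · u_j)) · u_j.

Step by step this gives:
  u_1 = (-1, 3, 1)
  u_2 = (-23/11, -8/11, 1/11)
  u_3 = (-7/54, 7/27, -49/54)

Orthogonality check:
  u_2 · u_1 = 0 (should be 0)
  u_3 · u_1 = 0 (should be 0)
  u_3 · u_2 = 0 (should be 0)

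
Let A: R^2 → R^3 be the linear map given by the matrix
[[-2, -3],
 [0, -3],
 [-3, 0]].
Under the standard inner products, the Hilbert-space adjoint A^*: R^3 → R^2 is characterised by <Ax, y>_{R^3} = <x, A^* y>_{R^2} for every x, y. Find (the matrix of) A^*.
A^* = A^T =
[[-2, 0, -3],
 [-3, -3, 0]]

For real matrices with standard dot products, the defining identity <Ax, y> = <x, A^* y> gives (Ax)^T y = x^T (A^*) y, i.e. x^T A^T y = x^T (A^*) y. Since this holds for all x, y, we must have A^* = A^T. Therefore
A^* =
[[-2, 0, -3],
 [-3, -3, 0]].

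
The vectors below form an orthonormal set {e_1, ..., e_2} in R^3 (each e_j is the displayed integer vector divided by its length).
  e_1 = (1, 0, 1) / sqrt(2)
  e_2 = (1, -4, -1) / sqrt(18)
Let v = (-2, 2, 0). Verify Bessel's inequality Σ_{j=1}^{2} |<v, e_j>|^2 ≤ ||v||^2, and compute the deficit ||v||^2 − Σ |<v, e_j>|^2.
Σ |<v, e_j>|^2 = 68/9; ||v||^2 = 8; deficit = 4/9

Write each e_j = u_j / sqrt(<u_j, u_j>) where u_j is the displayed integer vector. Then <v, e_j> = <v, u_j> / sqrt(<u_j, u_j>), so |<v, e_j>|^2 = <v, u_j>^2 / <u_j, u_j>.
Coefficients: <v, e_1> = -2/sqrt(2), <v, e_2> = -10/sqrt(18).
Square and sum: Σ |<v, e_j>|^2 = 68/9.
Compute ||v||^2 = v·v = 8.
Deficit = 8 − 68/9 = 4/9 ≥ 0, confirming Bessel's inequality. (The deficit equals ||v − Σ <v,e_j> e_j||^2, the squared distance from v to span{e_j}.)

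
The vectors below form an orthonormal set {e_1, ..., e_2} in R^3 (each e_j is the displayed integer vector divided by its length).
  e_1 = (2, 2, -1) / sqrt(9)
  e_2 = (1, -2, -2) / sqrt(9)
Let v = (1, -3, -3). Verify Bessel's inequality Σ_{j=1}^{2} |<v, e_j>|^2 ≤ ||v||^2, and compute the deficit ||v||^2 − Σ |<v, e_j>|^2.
Σ |<v, e_j>|^2 = 170/9; ||v||^2 = 19; deficit = 1/9

Write each e_j = u_j / sqrt(<u_j, u_j>) where u_j is the displayed integer vector. Then <v, e_j> = <v, u_j> / sqrt(<u_j, u_j>), so |<v, e_j>|^2 = <v, u_j>^2 / <u_j, u_j>.
Coefficients: <v, e_1> = -1/sqrt(9), <v, e_2> = 13/sqrt(9).
Square and sum: Σ |<v, e_j>|^2 = 170/9.
Compute ||v||^2 = v·v = 19.
Deficit = 19 − 170/9 = 1/9 ≥ 0, confirming Bessel's inequality. (The deficit equals ||v − Σ <v,e_j> e_j||^2, the squared distance from v to span{e_j}.)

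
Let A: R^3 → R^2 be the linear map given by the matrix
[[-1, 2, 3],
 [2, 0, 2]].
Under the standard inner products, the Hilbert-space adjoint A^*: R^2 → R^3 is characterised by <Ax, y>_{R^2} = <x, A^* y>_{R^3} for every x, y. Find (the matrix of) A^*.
A^* = A^T =
[[-1, 2],
 [2, 0],
 [3, 2]]

For real matrices with standard dot products, the defining identity <Ax, y> = <x, A^* y> gives (Ax)^T y = x^T (A^*) y, i.e. x^T A^T y = x^T (A^*) y. Since this holds for all x, y, we must have A^* = A^T. Therefore
A^* =
[[-1, 2],
 [2, 0],
 [3, 2]].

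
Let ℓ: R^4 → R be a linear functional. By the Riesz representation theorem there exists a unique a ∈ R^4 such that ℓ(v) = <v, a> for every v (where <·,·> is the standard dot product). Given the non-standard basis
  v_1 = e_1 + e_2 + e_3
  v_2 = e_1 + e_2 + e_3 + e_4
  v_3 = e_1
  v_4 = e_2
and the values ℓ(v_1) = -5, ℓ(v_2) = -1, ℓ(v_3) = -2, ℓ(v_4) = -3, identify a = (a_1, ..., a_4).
a = (-2, -3, 0, 4)

Write a = (a_1, ..., a_4) in the standard basis. For each basis vector v_i, ℓ(v_i) = <v_i, a> is a linear equation in the a_j's. Collect the n equations into a matrix system V a = ℓ, where row i of V is v_i (expressed in the standard basis). Since V is invertible (lower-triangular with 1s on the diagonal, up to permutation), solve by back-substitution:
  V =
[[1, 1, 1, 0],
 [1, 1, 1, 1],
 [1, 0, 0, 0],
 [0, 1, 0, 0]]
  V a = (-5, -1, -2, -3)
Solving gives a = (-2, -3, 0, 4).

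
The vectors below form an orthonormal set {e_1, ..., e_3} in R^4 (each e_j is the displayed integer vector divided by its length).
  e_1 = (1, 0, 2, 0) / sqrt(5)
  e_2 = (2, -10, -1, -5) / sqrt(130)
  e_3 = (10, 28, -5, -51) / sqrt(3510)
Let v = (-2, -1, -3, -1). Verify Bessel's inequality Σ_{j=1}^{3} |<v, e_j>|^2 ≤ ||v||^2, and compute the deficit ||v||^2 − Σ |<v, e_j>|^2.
Σ |<v, e_j>|^2 = 72/5; ||v||^2 = 15; deficit = 3/5

Write each e_j = u_j / sqrt(<u_j, u_j>) where u_j is the displayed integer vector. Then <v, e_j> = <v, u_j> / sqrt(<u_j, u_j>), so |<v, e_j>|^2 = <v, u_j>^2 / <u_j, u_j>.
Coefficients: <v, e_1> = -8/sqrt(5), <v, e_2> = 14/sqrt(130), <v, e_3> = 18/sqrt(3510).
Square and sum: Σ |<v, e_j>|^2 = 72/5.
Compute ||v||^2 = v·v = 15.
Deficit = 15 − 72/5 = 3/5 ≥ 0, confirming Bessel's inequality. (The deficit equals ||v − Σ <v,e_j> e_j||^2, the squared distance from v to span{e_j}.)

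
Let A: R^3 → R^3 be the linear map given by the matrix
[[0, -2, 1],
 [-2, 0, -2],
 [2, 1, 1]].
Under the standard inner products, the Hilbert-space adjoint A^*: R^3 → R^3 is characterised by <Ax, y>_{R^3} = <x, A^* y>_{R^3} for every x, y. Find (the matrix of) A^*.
A^* = A^T =
[[0, -2, 2],
 [-2, 0, 1],
 [1, -2, 1]]

For real matrices with standard dot products, the defining identity <Ax, y> = <x, A^* y> gives (Ax)^T y = x^T (A^*) y, i.e. x^T A^T y = x^T (A^*) y. Since this holds for all x, y, we must have A^* = A^T. Therefore
A^* =
[[0, -2, 2],
 [-2, 0, 1],
 [1, -2, 1]].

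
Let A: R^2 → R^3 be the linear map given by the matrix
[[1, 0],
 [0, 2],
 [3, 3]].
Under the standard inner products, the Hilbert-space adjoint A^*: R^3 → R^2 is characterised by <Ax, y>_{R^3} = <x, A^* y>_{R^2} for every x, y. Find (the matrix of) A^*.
A^* = A^T =
[[1, 0, 3],
 [0, 2, 3]]

For real matrices with standard dot products, the defining identity <Ax, y> = <x, A^* y> gives (Ax)^T y = x^T (A^*) y, i.e. x^T A^T y = x^T (A^*) y. Since this holds for all x, y, we must have A^* = A^T. Therefore
A^* =
[[1, 0, 3],
 [0, 2, 3]].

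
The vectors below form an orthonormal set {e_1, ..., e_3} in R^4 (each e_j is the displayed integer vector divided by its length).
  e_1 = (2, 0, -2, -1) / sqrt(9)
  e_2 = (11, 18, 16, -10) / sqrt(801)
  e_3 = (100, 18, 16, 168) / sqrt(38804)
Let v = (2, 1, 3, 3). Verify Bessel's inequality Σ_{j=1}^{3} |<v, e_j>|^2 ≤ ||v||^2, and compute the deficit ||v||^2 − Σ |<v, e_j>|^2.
Σ |<v, e_j>|^2 = 2426/109; ||v||^2 = 23; deficit = 81/109

Write each e_j = u_j / sqrt(<u_j, u_j>) where u_j is the displayed integer vector. Then <v, e_j> = <v, u_j> / sqrt(<u_j, u_j>), so |<v, e_j>|^2 = <v, u_j>^2 / <u_j, u_j>.
Coefficients: <v, e_1> = -5/sqrt(9), <v, e_2> = 58/sqrt(801), <v, e_3> = 770/sqrt(38804).
Square and sum: Σ |<v, e_j>|^2 = 2426/109.
Compute ||v||^2 = v·v = 23.
Deficit = 23 − 2426/109 = 81/109 ≥ 0, confirming Bessel's inequality. (The deficit equals ||v − Σ <v,e_j> e_j||^2, the squared distance from v to span{e_j}.)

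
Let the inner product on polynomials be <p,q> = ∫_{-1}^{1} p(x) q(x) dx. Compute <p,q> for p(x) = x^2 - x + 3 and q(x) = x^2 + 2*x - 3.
<p,q> = -284/15

Expand the product: p(x)·q(x) = x^4 + x^3 - 2*x^2 + 9*x - 9.
∫_{-1}^{1} of each monomial x^k gives [2/(k+1) if k even, 0 if k odd]. Integrating term-by-term (or equivalently evaluating the antiderivative F(x) = x^5/5 + x^4/4 - 2*x^3/3 + 9*x^2/2 - 9*x at the endpoints):
  F(1) − F(−1) = -283/60 − (853/60) = -284/15.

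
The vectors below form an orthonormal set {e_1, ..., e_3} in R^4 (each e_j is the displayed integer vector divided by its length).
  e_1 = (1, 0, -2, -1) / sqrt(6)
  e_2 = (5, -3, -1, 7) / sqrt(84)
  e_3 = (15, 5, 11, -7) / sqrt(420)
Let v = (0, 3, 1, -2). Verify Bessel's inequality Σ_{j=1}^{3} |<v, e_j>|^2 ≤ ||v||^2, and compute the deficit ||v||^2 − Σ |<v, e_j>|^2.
Σ |<v, e_j>|^2 = 32/3; ||v||^2 = 14; deficit = 10/3

Write each e_j = u_j / sqrt(<u_j, u_j>) where u_j is the displayed integer vector. Then <v, e_j> = <v, u_j> / sqrt(<u_j, u_j>), so |<v, e_j>|^2 = <v, u_j>^2 / <u_j, u_j>.
Coefficients: <v, e_1> = 0/sqrt(6), <v, e_2> = -24/sqrt(84), <v, e_3> = 40/sqrt(420).
Square and sum: Σ |<v, e_j>|^2 = 32/3.
Compute ||v||^2 = v·v = 14.
Deficit = 14 − 32/3 = 10/3 ≥ 0, confirming Bessel's inequality. (The deficit equals ||v − Σ <v,e_j> e_j||^2, the squared distance from v to span{e_j}.)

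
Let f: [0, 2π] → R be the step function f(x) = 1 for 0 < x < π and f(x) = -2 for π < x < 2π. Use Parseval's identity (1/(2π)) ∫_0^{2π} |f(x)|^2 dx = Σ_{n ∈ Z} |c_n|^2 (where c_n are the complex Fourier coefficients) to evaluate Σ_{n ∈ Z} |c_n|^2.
Σ |c_n|^2 = 5/2

Parseval equates the L^2 energy of f (normalised by 1/(2π)) with the ℓ^2 sum of its Fourier coefficients: (1/(2π)) ∫_0^{2π} |f|^2 = Σ |c_n|^2.
Compute the left side: (1/(2π)) [∫_0^π 1^2 dx + ∫_π^{2π} (-2)^2 dx] = (1/(2π)) · (1π + 4π) = (1 + 4)/2 = 5/2.
So Σ_{n ∈ Z} |c_n|^2 = 5/2.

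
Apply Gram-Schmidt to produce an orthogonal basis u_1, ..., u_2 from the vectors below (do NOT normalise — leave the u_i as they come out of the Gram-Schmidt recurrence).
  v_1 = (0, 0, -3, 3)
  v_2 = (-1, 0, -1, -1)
Orthogonal basis:
  u_1 = (0, 0, -3, 3)
  u_2 = (-1, 0, -1, -1)

Apply the Gram-Schmidt recurrence
  u_1 = v_1
  u_i = v_i − Σ_{j<i} ((v_i · u_j) / (u_j · u_j)) · u_j.

Step by step this gives:
  u_1 = (0, 0, -3, 3)
  u_2 = (-1, 0, -1, -1)

Orthogonality check:
  u_2 · u_1 = 0 (should be 0)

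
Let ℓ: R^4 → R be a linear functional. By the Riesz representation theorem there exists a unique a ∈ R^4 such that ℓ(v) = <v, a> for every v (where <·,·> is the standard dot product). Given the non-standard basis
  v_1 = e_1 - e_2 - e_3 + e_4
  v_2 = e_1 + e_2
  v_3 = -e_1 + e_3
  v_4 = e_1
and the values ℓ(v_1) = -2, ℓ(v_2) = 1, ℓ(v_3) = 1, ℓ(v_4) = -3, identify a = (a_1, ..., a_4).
a = (-3, 4, -2, 3)

Write a = (a_1, ..., a_4) in the standard basis. For each basis vector v_i, ℓ(v_i) = <v_i, a> is a linear equation in the a_j's. Collect the n equations into a matrix system V a = ℓ, where row i of V is v_i (expressed in the standard basis). Since V is invertible (lower-triangular with 1s on the diagonal, up to permutation), solve by back-substitution:
  V =
[[1, -1, -1, 1],
 [1, 1, 0, 0],
 [-1, 0, 1, 0],
 [1, 0, 0, 0]]
  V a = (-2, 1, 1, -3)
Solving gives a = (-3, 4, -2, 3).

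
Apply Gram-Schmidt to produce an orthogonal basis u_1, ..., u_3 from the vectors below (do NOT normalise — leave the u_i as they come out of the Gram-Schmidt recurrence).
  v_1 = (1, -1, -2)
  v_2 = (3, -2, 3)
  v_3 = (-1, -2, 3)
Orthogonal basis:
  u_1 = (1, -1, -2)
  u_2 = (19/6, -13/6, 8/3)
  u_3 = (-196/131, -252/131, 28/131)

Apply the Gram-Schmidt recurrence
  u_1 = v_1
  u_i = v_i − Σ_{j<i} ((v_i · u_j) / (u_j · u_j)) · u_j.

Step by step this gives:
  u_1 = (1, -1, -2)
  u_2 = (19/6, -13/6, 8/3)
  u_3 = (-196/131, -252/131, 28/131)

Orthogonality check:
  u_2 · u_1 = 0 (should be 0)
  u_3 · u_1 = 0 (should be 0)
  u_3 · u_2 = 0 (should be 0)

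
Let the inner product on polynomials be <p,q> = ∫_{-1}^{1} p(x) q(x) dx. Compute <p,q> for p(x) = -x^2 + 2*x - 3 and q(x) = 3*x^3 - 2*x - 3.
<p,q> = 296/15

Expand the product: p(x)·q(x) = -3*x^5 + 6*x^4 - 7*x^3 - x^2 + 9.
∫_{-1}^{1} of each monomial x^k gives [2/(k+1) if k even, 0 if k odd]. Integrating term-by-term (or equivalently evaluating the antiderivative F(x) = -x^6/2 + 6*x^5/5 - 7*x^4/4 - x^3/3 + 9*x at the endpoints):
  F(1) − F(−1) = 457/60 − (-727/60) = 296/15.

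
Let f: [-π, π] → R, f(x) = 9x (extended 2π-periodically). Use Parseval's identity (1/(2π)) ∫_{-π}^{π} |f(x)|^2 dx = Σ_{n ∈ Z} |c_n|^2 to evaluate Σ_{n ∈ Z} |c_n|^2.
Σ |c_n|^2 = 27π^2

Expand and integrate term by term over [-π, π]:
  ∫ (9x)^2 dx = 81·(2π^3/3); ∫ 2·9·(0)·x dx = 0 (odd integrand); ∫ 0^2 dx = 0·2π.
So (1/(2π)) ∫_{-π}^{π} (9x)^2 dx = 81π^2/3 + 0 = 27π^2.
Parseval ⇒ Σ |c_n|^2 = 27π^2.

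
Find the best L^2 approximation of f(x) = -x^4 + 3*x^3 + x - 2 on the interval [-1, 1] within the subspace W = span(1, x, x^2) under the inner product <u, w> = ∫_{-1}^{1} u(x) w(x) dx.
g(x) = -6*x^2/7 + 14*x/5 - 67/35

The best approximation g ∈ W is the orthogonal projection of f onto W. Writing g = a_0 + a_1 x + a_2 x^2, the coefficients solve the normal equations G · a = b where
  G_{ij} = <φ_i, φ_j> and b_i = <f, φ_i>, with φ_0 = 1, φ_1 = x, φ_2 = x^2.
G =
  [2, 0, 2/3]
  [0, 2/3, 0]
  [2/3, 0, 2/5],
b = (-22/5, 28/15, -34/21).
Solving gives a_0 = -67/35, a_1 = 14/5, a_2 = -6/7, so
  g(x) = -6*x^2/7 + 14*x/5 - 67/35.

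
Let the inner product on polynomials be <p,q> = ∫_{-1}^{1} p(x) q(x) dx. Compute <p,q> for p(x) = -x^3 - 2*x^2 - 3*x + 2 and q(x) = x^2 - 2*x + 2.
<p,q> = 32/3

Expand the product: p(x)·q(x) = -x^5 - x^3 + 4*x^2 - 10*x + 4.
∫_{-1}^{1} of each monomial x^k gives [2/(k+1) if k even, 0 if k odd]. Integrating term-by-term (or equivalently evaluating the antiderivative F(x) = -x^6/6 - x^4/4 + 4*x^3/3 - 5*x^2 + 4*x at the endpoints):
  F(1) − F(−1) = -1/12 − (-43/4) = 32/3.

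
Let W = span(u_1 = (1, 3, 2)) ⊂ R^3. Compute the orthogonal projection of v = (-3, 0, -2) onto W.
proj_W(v) = (-1/2, -3/2, -1)

Set up U = [u_1 | ... | u_1] ∈ R^(3×1). The projector onto W = col(U) is P = U (U^T U)^(-1) U^T.
Compute U^T U =
  [14],
and U^T v = (-7).
Solve U^T U · c = U^T v for the coefficients: c = (-1/2). The projection is proj_W(v) = U c.
Check: (v - proj_W(v)) · u_1 = 0  (should be 0).
Result: proj_W(v) = (-1/2, -3/2, -1).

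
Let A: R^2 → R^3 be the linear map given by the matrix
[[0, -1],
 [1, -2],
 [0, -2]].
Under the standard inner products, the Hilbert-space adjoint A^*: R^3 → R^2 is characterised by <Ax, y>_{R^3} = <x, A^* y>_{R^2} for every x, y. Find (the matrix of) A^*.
A^* = A^T =
[[0, 1, 0],
 [-1, -2, -2]]

For real matrices with standard dot products, the defining identity <Ax, y> = <x, A^* y> gives (Ax)^T y = x^T (A^*) y, i.e. x^T A^T y = x^T (A^*) y. Since this holds for all x, y, we must have A^* = A^T. Therefore
A^* =
[[0, 1, 0],
 [-1, -2, -2]].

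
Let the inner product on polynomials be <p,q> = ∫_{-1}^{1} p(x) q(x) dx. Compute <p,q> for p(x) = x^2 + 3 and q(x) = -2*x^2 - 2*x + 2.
<p,q> = 128/15

Expand the product: p(x)·q(x) = -2*x^4 - 2*x^3 - 4*x^2 - 6*x + 6.
∫_{-1}^{1} of each monomial x^k gives [2/(k+1) if k even, 0 if k odd]. Integrating term-by-term (or equivalently evaluating the antiderivative F(x) = -2*x^5/5 - x^4/2 - 4*x^3/3 - 3*x^2 + 6*x at the endpoints):
  F(1) − F(−1) = 23/30 − (-233/30) = 128/15.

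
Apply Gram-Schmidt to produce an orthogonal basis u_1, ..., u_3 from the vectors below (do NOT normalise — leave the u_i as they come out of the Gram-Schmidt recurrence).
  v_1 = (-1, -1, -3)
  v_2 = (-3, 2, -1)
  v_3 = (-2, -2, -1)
Orthogonal basis:
  u_1 = (-1, -1, -3)
  u_2 = (-29/11, 26/11, 1/11)
  u_3 = (-175/138, -100/69, 125/138)

Apply the Gram-Schmidt recurrence
  u_1 = v_1
  u_i = v_i − Σ_{j<i} ((v_i · u_j) / (u_j · u_j)) · u_j.

Step by step this gives:
  u_1 = (-1, -1, -3)
  u_2 = (-29/11, 26/11, 1/11)
  u_3 = (-175/138, -100/69, 125/138)

Orthogonality check:
  u_2 · u_1 = 0 (should be 0)
  u_3 · u_1 = 0 (should be 0)
  u_3 · u_2 = 0 (should be 0)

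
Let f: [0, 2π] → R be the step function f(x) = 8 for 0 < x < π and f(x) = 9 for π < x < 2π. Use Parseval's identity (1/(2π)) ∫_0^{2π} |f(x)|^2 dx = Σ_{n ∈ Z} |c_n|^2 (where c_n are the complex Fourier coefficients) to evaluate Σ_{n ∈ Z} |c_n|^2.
Σ |c_n|^2 = 145/2

Parseval equates the L^2 energy of f (normalised by 1/(2π)) with the ℓ^2 sum of its Fourier coefficients: (1/(2π)) ∫_0^{2π} |f|^2 = Σ |c_n|^2.
Compute the left side: (1/(2π)) [∫_0^π 8^2 dx + ∫_π^{2π} 9^2 dx] = (1/(2π)) · (64π + 81π) = (64 + 81)/2 = 145/2.
So Σ_{n ∈ Z} |c_n|^2 = 145/2.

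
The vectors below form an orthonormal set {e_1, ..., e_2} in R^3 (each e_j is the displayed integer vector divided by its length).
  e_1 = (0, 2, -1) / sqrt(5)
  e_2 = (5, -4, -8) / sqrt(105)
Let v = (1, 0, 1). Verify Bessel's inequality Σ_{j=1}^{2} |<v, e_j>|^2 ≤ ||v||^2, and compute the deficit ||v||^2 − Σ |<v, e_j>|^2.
Σ |<v, e_j>|^2 = 2/7; ||v||^2 = 2; deficit = 12/7

Write each e_j = u_j / sqrt(<u_j, u_j>) where u_j is the displayed integer vector. Then <v, e_j> = <v, u_j> / sqrt(<u_j, u_j>), so |<v, e_j>|^2 = <v, u_j>^2 / <u_j, u_j>.
Coefficients: <v, e_1> = -1/sqrt(5), <v, e_2> = -3/sqrt(105).
Square and sum: Σ |<v, e_j>|^2 = 2/7.
Compute ||v||^2 = v·v = 2.
Deficit = 2 − 2/7 = 12/7 ≥ 0, confirming Bessel's inequality. (The deficit equals ||v − Σ <v,e_j> e_j||^2, the squared distance from v to span{e_j}.)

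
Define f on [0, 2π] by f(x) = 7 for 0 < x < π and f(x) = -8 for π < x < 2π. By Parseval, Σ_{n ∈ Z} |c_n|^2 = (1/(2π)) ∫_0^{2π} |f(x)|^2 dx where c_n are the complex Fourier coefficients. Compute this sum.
Σ |c_n|^2 = 113/2

Parseval equates the L^2 energy of f (normalised by 1/(2π)) with the ℓ^2 sum of its Fourier coefficients: (1/(2π)) ∫_0^{2π} |f|^2 = Σ |c_n|^2.
Compute the left side: (1/(2π)) [∫_0^π 7^2 dx + ∫_π^{2π} (-8)^2 dx] = (1/(2π)) · (49π + 64π) = (49 + 64)/2 = 113/2.
So Σ_{n ∈ Z} |c_n|^2 = 113/2.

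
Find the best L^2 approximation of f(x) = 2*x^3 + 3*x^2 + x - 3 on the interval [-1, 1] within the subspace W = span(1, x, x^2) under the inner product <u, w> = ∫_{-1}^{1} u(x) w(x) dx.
g(x) = 3*x^2 + 11*x/5 - 3

The best approximation g ∈ W is the orthogonal projection of f onto W. Writing g = a_0 + a_1 x + a_2 x^2, the coefficients solve the normal equations G · a = b where
  G_{ij} = <φ_i, φ_j> and b_i = <f, φ_i>, with φ_0 = 1, φ_1 = x, φ_2 = x^2.
G =
  [2, 0, 2/3]
  [0, 2/3, 0]
  [2/3, 0, 2/5],
b = (-4, 22/15, -4/5).
Solving gives a_0 = -3, a_1 = 11/5, a_2 = 3, so
  g(x) = 3*x^2 + 11*x/5 - 3.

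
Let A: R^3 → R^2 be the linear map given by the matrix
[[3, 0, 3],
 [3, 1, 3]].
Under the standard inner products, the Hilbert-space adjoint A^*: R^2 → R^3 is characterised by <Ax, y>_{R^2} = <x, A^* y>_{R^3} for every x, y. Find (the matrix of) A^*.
A^* = A^T =
[[3, 3],
 [0, 1],
 [3, 3]]

For real matrices with standard dot products, the defining identity <Ax, y> = <x, A^* y> gives (Ax)^T y = x^T (A^*) y, i.e. x^T A^T y = x^T (A^*) y. Since this holds for all x, y, we must have A^* = A^T. Therefore
A^* =
[[3, 3],
 [0, 1],
 [3, 3]].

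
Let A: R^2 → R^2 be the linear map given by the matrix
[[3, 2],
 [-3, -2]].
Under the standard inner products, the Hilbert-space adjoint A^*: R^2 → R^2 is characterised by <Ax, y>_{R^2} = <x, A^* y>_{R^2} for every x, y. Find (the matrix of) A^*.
A^* = A^T =
[[3, -3],
 [2, -2]]

For real matrices with standard dot products, the defining identity <Ax, y> = <x, A^* y> gives (Ax)^T y = x^T (A^*) y, i.e. x^T A^T y = x^T (A^*) y. Since this holds for all x, y, we must have A^* = A^T. Therefore
A^* =
[[3, -3],
 [2, -2]].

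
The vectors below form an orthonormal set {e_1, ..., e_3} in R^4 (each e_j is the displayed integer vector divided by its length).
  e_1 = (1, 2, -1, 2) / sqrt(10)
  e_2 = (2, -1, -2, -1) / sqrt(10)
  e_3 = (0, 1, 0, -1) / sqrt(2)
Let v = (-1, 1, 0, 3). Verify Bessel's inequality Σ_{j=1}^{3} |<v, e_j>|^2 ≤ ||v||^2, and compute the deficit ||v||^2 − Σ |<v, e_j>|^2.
Σ |<v, e_j>|^2 = 21/2; ||v||^2 = 11; deficit = 1/2

Write each e_j = u_j / sqrt(<u_j, u_j>) where u_j is the displayed integer vector. Then <v, e_j> = <v, u_j> / sqrt(<u_j, u_j>), so |<v, e_j>|^2 = <v, u_j>^2 / <u_j, u_j>.
Coefficients: <v, e_1> = 7/sqrt(10), <v, e_2> = -6/sqrt(10), <v, e_3> = -2/sqrt(2).
Square and sum: Σ |<v, e_j>|^2 = 21/2.
Compute ||v||^2 = v·v = 11.
Deficit = 11 − 21/2 = 1/2 ≥ 0, confirming Bessel's inequality. (The deficit equals ||v − Σ <v,e_j> e_j||^2, the squared distance from v to span{e_j}.)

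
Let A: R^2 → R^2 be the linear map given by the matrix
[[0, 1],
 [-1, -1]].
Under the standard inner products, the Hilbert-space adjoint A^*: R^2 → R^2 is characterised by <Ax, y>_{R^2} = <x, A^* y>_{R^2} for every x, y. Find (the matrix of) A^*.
A^* = A^T =
[[0, -1],
 [1, -1]]

For real matrices with standard dot products, the defining identity <Ax, y> = <x, A^* y> gives (Ax)^T y = x^T (A^*) y, i.e. x^T A^T y = x^T (A^*) y. Since this holds for all x, y, we must have A^* = A^T. Therefore
A^* =
[[0, -1],
 [1, -1]].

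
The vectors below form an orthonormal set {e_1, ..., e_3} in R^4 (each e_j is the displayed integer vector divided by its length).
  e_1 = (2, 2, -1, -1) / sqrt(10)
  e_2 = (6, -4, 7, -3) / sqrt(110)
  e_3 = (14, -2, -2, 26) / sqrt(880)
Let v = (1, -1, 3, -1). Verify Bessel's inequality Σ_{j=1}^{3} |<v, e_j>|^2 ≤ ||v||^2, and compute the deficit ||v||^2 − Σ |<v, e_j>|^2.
Σ |<v, e_j>|^2 = 56/5; ||v||^2 = 12; deficit = 4/5

Write each e_j = u_j / sqrt(<u_j, u_j>) where u_j is the displayed integer vector. Then <v, e_j> = <v, u_j> / sqrt(<u_j, u_j>), so |<v, e_j>|^2 = <v, u_j>^2 / <u_j, u_j>.
Coefficients: <v, e_1> = -2/sqrt(10), <v, e_2> = 34/sqrt(110), <v, e_3> = -16/sqrt(880).
Square and sum: Σ |<v, e_j>|^2 = 56/5.
Compute ||v||^2 = v·v = 12.
Deficit = 12 − 56/5 = 4/5 ≥ 0, confirming Bessel's inequality. (The deficit equals ||v − Σ <v,e_j> e_j||^2, the squared distance from v to span{e_j}.)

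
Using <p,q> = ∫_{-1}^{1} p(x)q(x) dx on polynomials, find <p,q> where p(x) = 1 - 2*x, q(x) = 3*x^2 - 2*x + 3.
<p,q> = 32/3

Expand the product: p(x)·q(x) = -6*x^3 + 7*x^2 - 8*x + 3.
∫_{-1}^{1} of each monomial x^k gives [2/(k+1) if k even, 0 if k odd]. Integrating term-by-term (or equivalently evaluating the antiderivative F(x) = -3*x^4/2 + 7*x^3/3 - 4*x^2 + 3*x at the endpoints):
  F(1) − F(−1) = -1/6 − (-65/6) = 32/3.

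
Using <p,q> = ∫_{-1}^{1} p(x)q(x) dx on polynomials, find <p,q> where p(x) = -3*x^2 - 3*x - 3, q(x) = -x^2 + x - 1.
<p,q> = 46/5

Expand the product: p(x)·q(x) = 3*x^4 + 3*x^2 + 3.
∫_{-1}^{1} of each monomial x^k gives [2/(k+1) if k even, 0 if k odd]. Integrating term-by-term (or equivalently evaluating the antiderivative F(x) = 3*x^5/5 + x^3 + 3*x at the endpoints):
  F(1) − F(−1) = 23/5 − (-23/5) = 46/5.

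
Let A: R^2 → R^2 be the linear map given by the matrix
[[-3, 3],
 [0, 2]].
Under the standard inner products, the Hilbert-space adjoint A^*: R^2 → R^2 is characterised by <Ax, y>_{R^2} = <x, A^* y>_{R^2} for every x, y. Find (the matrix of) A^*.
A^* = A^T =
[[-3, 0],
 [3, 2]]

For real matrices with standard dot products, the defining identity <Ax, y> = <x, A^* y> gives (Ax)^T y = x^T (A^*) y, i.e. x^T A^T y = x^T (A^*) y. Since this holds for all x, y, we must have A^* = A^T. Therefore
A^* =
[[-3, 0],
 [3, 2]].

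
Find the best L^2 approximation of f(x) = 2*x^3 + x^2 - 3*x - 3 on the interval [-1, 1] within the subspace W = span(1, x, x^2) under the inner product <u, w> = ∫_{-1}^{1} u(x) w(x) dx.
g(x) = x^2 - 9*x/5 - 3

The best approximation g ∈ W is the orthogonal projection of f onto W. Writing g = a_0 + a_1 x + a_2 x^2, the coefficients solve the normal equations G · a = b where
  G_{ij} = <φ_i, φ_j> and b_i = <f, φ_i>, with φ_0 = 1, φ_1 = x, φ_2 = x^2.
G =
  [2, 0, 2/3]
  [0, 2/3, 0]
  [2/3, 0, 2/5],
b = (-16/3, -6/5, -8/5).
Solving gives a_0 = -3, a_1 = -9/5, a_2 = 1, so
  g(x) = x^2 - 9*x/5 - 3.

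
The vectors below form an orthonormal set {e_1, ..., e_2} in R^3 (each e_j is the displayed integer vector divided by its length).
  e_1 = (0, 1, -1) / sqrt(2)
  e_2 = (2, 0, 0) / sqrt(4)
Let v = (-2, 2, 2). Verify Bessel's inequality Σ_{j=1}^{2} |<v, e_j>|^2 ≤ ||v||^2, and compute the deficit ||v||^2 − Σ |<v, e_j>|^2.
Σ |<v, e_j>|^2 = 4; ||v||^2 = 12; deficit = 8

Write each e_j = u_j / sqrt(<u_j, u_j>) where u_j is the displayed integer vector. Then <v, e_j> = <v, u_j> / sqrt(<u_j, u_j>), so |<v, e_j>|^2 = <v, u_j>^2 / <u_j, u_j>.
Coefficients: <v, e_1> = 0/sqrt(2), <v, e_2> = -4/sqrt(4).
Square and sum: Σ |<v, e_j>|^2 = 4.
Compute ||v||^2 = v·v = 12.
Deficit = 12 − 4 = 8 ≥ 0, confirming Bessel's inequality. (The deficit equals ||v − Σ <v,e_j> e_j||^2, the squared distance from v to span{e_j}.)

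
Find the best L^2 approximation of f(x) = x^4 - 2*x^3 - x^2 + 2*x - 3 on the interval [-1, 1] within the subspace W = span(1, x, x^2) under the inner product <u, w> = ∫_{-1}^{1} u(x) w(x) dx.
g(x) = -x^2/7 + 4*x/5 - 108/35

The best approximation g ∈ W is the orthogonal projection of f onto W. Writing g = a_0 + a_1 x + a_2 x^2, the coefficients solve the normal equations G · a = b where
  G_{ij} = <φ_i, φ_j> and b_i = <f, φ_i>, with φ_0 = 1, φ_1 = x, φ_2 = x^2.
G =
  [2, 0, 2/3]
  [0, 2/3, 0]
  [2/3, 0, 2/5],
b = (-94/15, 8/15, -74/35).
Solving gives a_0 = -108/35, a_1 = 4/5, a_2 = -1/7, so
  g(x) = -x^2/7 + 4*x/5 - 108/35.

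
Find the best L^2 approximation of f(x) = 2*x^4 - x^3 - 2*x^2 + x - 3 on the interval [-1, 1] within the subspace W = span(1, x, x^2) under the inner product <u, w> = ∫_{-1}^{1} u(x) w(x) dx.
g(x) = -2*x^2/7 + 2*x/5 - 111/35

The best approximation g ∈ W is the orthogonal projection of f onto W. Writing g = a_0 + a_1 x + a_2 x^2, the coefficients solve the normal equations G · a = b where
  G_{ij} = <φ_i, φ_j> and b_i = <f, φ_i>, with φ_0 = 1, φ_1 = x, φ_2 = x^2.
G =
  [2, 0, 2/3]
  [0, 2/3, 0]
  [2/3, 0, 2/5],
b = (-98/15, 4/15, -78/35).
Solving gives a_0 = -111/35, a_1 = 2/5, a_2 = -2/7, so
  g(x) = -2*x^2/7 + 2*x/5 - 111/35.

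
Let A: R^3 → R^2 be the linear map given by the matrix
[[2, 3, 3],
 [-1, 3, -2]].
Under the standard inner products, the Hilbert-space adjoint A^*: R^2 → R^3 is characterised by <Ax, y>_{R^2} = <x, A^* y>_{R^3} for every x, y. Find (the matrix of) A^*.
A^* = A^T =
[[2, -1],
 [3, 3],
 [3, -2]]

For real matrices with standard dot products, the defining identity <Ax, y> = <x, A^* y> gives (Ax)^T y = x^T (A^*) y, i.e. x^T A^T y = x^T (A^*) y. Since this holds for all x, y, we must have A^* = A^T. Therefore
A^* =
[[2, -1],
 [3, 3],
 [3, -2]].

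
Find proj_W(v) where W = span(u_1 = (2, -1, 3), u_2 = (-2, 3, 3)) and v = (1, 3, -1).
proj_W(v) = (-20/19, 18/19, -6/19)

Set up U = [u_1 | ... | u_2] ∈ R^(3×2). The projector onto W = col(U) is P = U (U^T U)^(-1) U^T.
Compute U^T U =
  [14, 2]
  [2, 22],
and U^T v = (-4, 4).
Solve U^T U · c = U^T v for the coefficients: c = (-6/19, 4/19). The projection is proj_W(v) = U c.
Check: (v - proj_W(v)) · u_1 = 0  (should be 0).
Check: (v - proj_W(v)) · u_2 = 0  (should be 0).
Result: proj_W(v) = (-20/19, 18/19, -6/19).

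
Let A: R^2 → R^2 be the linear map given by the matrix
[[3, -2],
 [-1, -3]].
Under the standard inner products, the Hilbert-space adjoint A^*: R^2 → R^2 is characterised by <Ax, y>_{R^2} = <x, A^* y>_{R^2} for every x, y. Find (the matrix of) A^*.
A^* = A^T =
[[3, -1],
 [-2, -3]]

For real matrices with standard dot products, the defining identity <Ax, y> = <x, A^* y> gives (Ax)^T y = x^T (A^*) y, i.e. x^T A^T y = x^T (A^*) y. Since this holds for all x, y, we must have A^* = A^T. Therefore
A^* =
[[3, -1],
 [-2, -3]].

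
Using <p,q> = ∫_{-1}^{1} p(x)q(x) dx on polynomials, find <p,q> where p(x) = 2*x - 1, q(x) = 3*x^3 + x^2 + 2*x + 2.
<p,q> = 2/5

Expand the product: p(x)·q(x) = 6*x^4 - x^3 + 3*x^2 + 2*x - 2.
∫_{-1}^{1} of each monomial x^k gives [2/(k+1) if k even, 0 if k odd]. Integrating term-by-term (or equivalently evaluating the antiderivative F(x) = 6*x^5/5 - x^4/4 + x^3 + x^2 - 2*x at the endpoints):
  F(1) − F(−1) = 19/20 − (11/20) = 2/5.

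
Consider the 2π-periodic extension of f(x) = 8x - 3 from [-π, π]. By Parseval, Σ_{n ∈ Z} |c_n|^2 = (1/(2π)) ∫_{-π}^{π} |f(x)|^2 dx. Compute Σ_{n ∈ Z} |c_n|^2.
Σ |c_n|^2 = 64π^2/3 + 9

Expand and integrate term by term over [-π, π]:
  ∫ (8x)^2 dx = 64·(2π^3/3); ∫ 2·8·(-3)·x dx = 0 (odd integrand); ∫ (-3)^2 dx = 9·2π.
So (1/(2π)) ∫_{-π}^{π} (8x - 3)^2 dx = 64π^2/3 + 9 = 64π^2/3 + 9.
Parseval ⇒ Σ |c_n|^2 = 64π^2/3 + 9.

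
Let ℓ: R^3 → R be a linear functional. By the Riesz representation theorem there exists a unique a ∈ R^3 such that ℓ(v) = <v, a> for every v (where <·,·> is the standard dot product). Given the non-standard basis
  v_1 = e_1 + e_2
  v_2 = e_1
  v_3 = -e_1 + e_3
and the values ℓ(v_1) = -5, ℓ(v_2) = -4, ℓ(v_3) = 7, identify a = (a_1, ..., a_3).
a = (-4, -1, 3)

Write a = (a_1, ..., a_3) in the standard basis. For each basis vector v_i, ℓ(v_i) = <v_i, a> is a linear equation in the a_j's. Collect the n equations into a matrix system V a = ℓ, where row i of V is v_i (expressed in the standard basis). Since V is invertible (lower-triangular with 1s on the diagonal, up to permutation), solve by back-substitution:
  V =
[[1, 1, 0],
 [1, 0, 0],
 [-1, 0, 1]]
  V a = (-5, -4, 7)
Solving gives a = (-4, -1, 3).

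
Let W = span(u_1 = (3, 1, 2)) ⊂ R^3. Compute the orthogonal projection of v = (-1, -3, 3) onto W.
proj_W(v) = (0, 0, 0)

Set up U = [u_1 | ... | u_1] ∈ R^(3×1). The projector onto W = col(U) is P = U (U^T U)^(-1) U^T.
Compute U^T U =
  [14],
and U^T v = (0).
Solve U^T U · c = U^T v for the coefficients: c = (0). The projection is proj_W(v) = U c.
Check: (v - proj_W(v)) · u_1 = 0  (should be 0).
Result: proj_W(v) = (0, 0, 0).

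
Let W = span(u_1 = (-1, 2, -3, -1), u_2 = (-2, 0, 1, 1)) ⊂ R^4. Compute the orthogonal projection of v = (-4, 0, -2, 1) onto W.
proj_W(v) = (-157/43, 68/43, -81/86, 55/86)

Set up U = [u_1 | ... | u_2] ∈ R^(4×2). The projector onto W = col(U) is P = U (U^T U)^(-1) U^T.
Compute U^T U =
  [15, -2]
  [-2, 6],
and U^T v = (9, 7).
Solve U^T U · c = U^T v for the coefficients: c = (34/43, 123/86). The projection is proj_W(v) = U c.
Check: (v - proj_W(v)) · u_1 = 0  (should be 0).
Check: (v - proj_W(v)) · u_2 = 0  (should be 0).
Result: proj_W(v) = (-157/43, 68/43, -81/86, 55/86).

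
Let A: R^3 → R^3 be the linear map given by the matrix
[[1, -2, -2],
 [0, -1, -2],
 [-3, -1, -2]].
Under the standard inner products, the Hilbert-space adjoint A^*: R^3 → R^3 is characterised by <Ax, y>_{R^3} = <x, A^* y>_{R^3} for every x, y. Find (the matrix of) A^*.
A^* = A^T =
[[1, 0, -3],
 [-2, -1, -1],
 [-2, -2, -2]]

For real matrices with standard dot products, the defining identity <Ax, y> = <x, A^* y> gives (Ax)^T y = x^T (A^*) y, i.e. x^T A^T y = x^T (A^*) y. Since this holds for all x, y, we must have A^* = A^T. Therefore
A^* =
[[1, 0, -3],
 [-2, -1, -1],
 [-2, -2, -2]].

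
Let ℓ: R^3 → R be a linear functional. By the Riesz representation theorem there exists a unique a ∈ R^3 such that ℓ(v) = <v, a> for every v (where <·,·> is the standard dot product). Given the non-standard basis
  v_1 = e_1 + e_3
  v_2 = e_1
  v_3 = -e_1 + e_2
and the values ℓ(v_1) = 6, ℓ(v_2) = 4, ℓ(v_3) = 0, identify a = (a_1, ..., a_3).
a = (4, 4, 2)

Write a = (a_1, ..., a_3) in the standard basis. For each basis vector v_i, ℓ(v_i) = <v_i, a> is a linear equation in the a_j's. Collect the n equations into a matrix system V a = ℓ, where row i of V is v_i (expressed in the standard basis). Since V is invertible (lower-triangular with 1s on the diagonal, up to permutation), solve by back-substitution:
  V =
[[1, 0, 1],
 [1, 0, 0],
 [-1, 1, 0]]
  V a = (6, 4, 0)
Solving gives a = (4, 4, 2).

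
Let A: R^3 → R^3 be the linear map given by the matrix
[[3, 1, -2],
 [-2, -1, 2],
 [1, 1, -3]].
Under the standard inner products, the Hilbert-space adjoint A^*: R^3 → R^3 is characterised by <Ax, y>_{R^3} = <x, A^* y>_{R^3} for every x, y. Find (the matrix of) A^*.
A^* = A^T =
[[3, -2, 1],
 [1, -1, 1],
 [-2, 2, -3]]

For real matrices with standard dot products, the defining identity <Ax, y> = <x, A^* y> gives (Ax)^T y = x^T (A^*) y, i.e. x^T A^T y = x^T (A^*) y. Since this holds for all x, y, we must have A^* = A^T. Therefore
A^* =
[[3, -2, 1],
 [1, -1, 1],
 [-2, 2, -3]].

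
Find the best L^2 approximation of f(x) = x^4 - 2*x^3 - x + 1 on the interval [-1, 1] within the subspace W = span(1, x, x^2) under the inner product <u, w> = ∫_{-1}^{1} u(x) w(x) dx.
g(x) = 6*x^2/7 - 11*x/5 + 32/35

The best approximation g ∈ W is the orthogonal projection of f onto W. Writing g = a_0 + a_1 x + a_2 x^2, the coefficients solve the normal equations G · a = b where
  G_{ij} = <φ_i, φ_j> and b_i = <f, φ_i>, with φ_0 = 1, φ_1 = x, φ_2 = x^2.
G =
  [2, 0, 2/3]
  [0, 2/3, 0]
  [2/3, 0, 2/5],
b = (12/5, -22/15, 20/21).
Solving gives a_0 = 32/35, a_1 = -11/5, a_2 = 6/7, so
  g(x) = 6*x^2/7 - 11*x/5 + 32/35.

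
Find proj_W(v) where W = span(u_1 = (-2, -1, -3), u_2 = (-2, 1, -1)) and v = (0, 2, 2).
proj_W(v) = (0, 2, 2)

Set up U = [u_1 | ... | u_2] ∈ R^(3×2). The projector onto W = col(U) is P = U (U^T U)^(-1) U^T.
Compute U^T U =
  [14, 6]
  [6, 6],
and U^T v = (-8, 0).
Solve U^T U · c = U^T v for the coefficients: c = (-1, 1). The projection is proj_W(v) = U c.
Check: (v - proj_W(v)) · u_1 = 0  (should be 0).
Check: (v - proj_W(v)) · u_2 = 0  (should be 0).
Result: proj_W(v) = (0, 2, 2).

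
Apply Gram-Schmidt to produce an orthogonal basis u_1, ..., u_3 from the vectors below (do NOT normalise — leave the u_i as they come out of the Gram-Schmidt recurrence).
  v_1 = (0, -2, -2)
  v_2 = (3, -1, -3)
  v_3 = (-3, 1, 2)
Orthogonal basis:
  u_1 = (0, -2, -2)
  u_2 = (3, 1, -1)
  u_3 = (-3/11, 9/22, -9/22)

Apply the Gram-Schmidt recurrence
  u_1 = v_1
  u_i = v_i − Σ_{j<i} ((v_i · u_j) / (u_j · u_j)) · u_j.

Step by step this gives:
  u_1 = (0, -2, -2)
  u_2 = (3, 1, -1)
  u_3 = (-3/11, 9/22, -9/22)

Orthogonality check:
  u_2 · u_1 = 0 (should be 0)
  u_3 · u_1 = 0 (should be 0)
  u_3 · u_2 = 0 (should be 0)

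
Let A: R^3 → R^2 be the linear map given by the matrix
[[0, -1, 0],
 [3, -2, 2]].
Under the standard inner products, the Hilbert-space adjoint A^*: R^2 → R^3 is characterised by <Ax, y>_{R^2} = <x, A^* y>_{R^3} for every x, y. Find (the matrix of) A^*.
A^* = A^T =
[[0, 3],
 [-1, -2],
 [0, 2]]

For real matrices with standard dot products, the defining identity <Ax, y> = <x, A^* y> gives (Ax)^T y = x^T (A^*) y, i.e. x^T A^T y = x^T (A^*) y. Since this holds for all x, y, we must have A^* = A^T. Therefore
A^* =
[[0, 3],
 [-1, -2],
 [0, 2]].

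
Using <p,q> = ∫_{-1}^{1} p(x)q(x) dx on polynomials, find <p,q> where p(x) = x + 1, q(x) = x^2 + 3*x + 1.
<p,q> = 14/3

Expand the product: p(x)·q(x) = x^3 + 4*x^2 + 4*x + 1.
∫_{-1}^{1} of each monomial x^k gives [2/(k+1) if k even, 0 if k odd]. Integrating term-by-term (or equivalently evaluating the antiderivative F(x) = x^4/4 + 4*x^3/3 + 2*x^2 + x at the endpoints):
  F(1) − F(−1) = 55/12 − (-1/12) = 14/3.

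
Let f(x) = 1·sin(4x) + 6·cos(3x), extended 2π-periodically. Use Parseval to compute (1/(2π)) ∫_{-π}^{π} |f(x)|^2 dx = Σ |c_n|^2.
Σ |c_n|^2 = 37/2

Expand |f|^2 and use orthogonality of {sin(nx), cos(mx)} on [-π, π]:
  ∫_{-π}^{π} sin(nx)^2 dx = π, ∫ cos(mx)^2 dx = π, and cross terms integrate to 0.
So ∫_{-π}^{π} f(x)^2 dx = 1^2 · π + 6^2 · π = (1 + 36)π.
Divide by 2π: (1 + 36)/2 = 37/2.
By Parseval, this equals Σ |c_n|^2.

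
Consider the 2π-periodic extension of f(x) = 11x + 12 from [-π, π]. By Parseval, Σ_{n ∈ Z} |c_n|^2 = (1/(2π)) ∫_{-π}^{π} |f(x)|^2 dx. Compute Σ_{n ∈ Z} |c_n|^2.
Σ |c_n|^2 = 121π^2/3 + 144

Expand and integrate term by term over [-π, π]:
  ∫ (11x)^2 dx = 121·(2π^3/3); ∫ 2·11·(12)·x dx = 0 (odd integrand); ∫ 12^2 dx = 144·2π.
So (1/(2π)) ∫_{-π}^{π} (11x + 12)^2 dx = 121π^2/3 + 144 = 121π^2/3 + 144.
Parseval ⇒ Σ |c_n|^2 = 121π^2/3 + 144.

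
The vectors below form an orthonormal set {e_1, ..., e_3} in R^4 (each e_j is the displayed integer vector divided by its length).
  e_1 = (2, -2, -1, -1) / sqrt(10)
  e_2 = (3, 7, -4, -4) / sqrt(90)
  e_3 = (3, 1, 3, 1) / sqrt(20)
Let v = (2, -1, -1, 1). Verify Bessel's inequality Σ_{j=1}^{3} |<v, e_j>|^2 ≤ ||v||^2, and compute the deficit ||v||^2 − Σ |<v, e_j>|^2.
Σ |<v, e_j>|^2 = 731/180; ||v||^2 = 7; deficit = 529/180

Write each e_j = u_j / sqrt(<u_j, u_j>) where u_j is the displayed integer vector. Then <v, e_j> = <v, u_j> / sqrt(<u_j, u_j>), so |<v, e_j>|^2 = <v, u_j>^2 / <u_j, u_j>.
Coefficients: <v, e_1> = 6/sqrt(10), <v, e_2> = -1/sqrt(90), <v, e_3> = 3/sqrt(20).
Square and sum: Σ |<v, e_j>|^2 = 731/180.
Compute ||v||^2 = v·v = 7.
Deficit = 7 − 731/180 = 529/180 ≥ 0, confirming Bessel's inequality. (The deficit equals ||v − Σ <v,e_j> e_j||^2, the squared distance from v to span{e_j}.)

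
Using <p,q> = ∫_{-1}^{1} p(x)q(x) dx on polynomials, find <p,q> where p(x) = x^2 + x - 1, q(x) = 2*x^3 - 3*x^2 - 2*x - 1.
<p,q> = 8/5

Expand the product: p(x)·q(x) = 2*x^5 - x^4 - 7*x^3 + x + 1.
∫_{-1}^{1} of each monomial x^k gives [2/(k+1) if k even, 0 if k odd]. Integrating term-by-term (or equivalently evaluating the antiderivative F(x) = x^6/3 - x^5/5 - 7*x^4/4 + x^2/2 + x at the endpoints):
  F(1) − F(−1) = -7/60 − (-103/60) = 8/5.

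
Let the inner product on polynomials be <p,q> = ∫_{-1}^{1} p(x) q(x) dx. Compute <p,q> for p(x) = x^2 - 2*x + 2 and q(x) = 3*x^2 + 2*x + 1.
<p,q> = 36/5

Expand the product: p(x)·q(x) = 3*x^4 - 4*x^3 + 3*x^2 + 2*x + 2.
∫_{-1}^{1} of each monomial x^k gives [2/(k+1) if k even, 0 if k odd]. Integrating term-by-term (or equivalently evaluating the antiderivative F(x) = 3*x^5/5 - x^4 + x^3 + x^2 + 2*x at the endpoints):
  F(1) − F(−1) = 18/5 − (-18/5) = 36/5.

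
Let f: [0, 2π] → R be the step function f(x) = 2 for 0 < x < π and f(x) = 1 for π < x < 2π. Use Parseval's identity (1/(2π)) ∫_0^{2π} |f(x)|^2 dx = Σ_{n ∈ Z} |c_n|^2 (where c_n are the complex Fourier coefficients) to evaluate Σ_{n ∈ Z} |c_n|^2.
Σ |c_n|^2 = 5/2

Parseval equates the L^2 energy of f (normalised by 1/(2π)) with the ℓ^2 sum of its Fourier coefficients: (1/(2π)) ∫_0^{2π} |f|^2 = Σ |c_n|^2.
Compute the left side: (1/(2π)) [∫_0^π 2^2 dx + ∫_π^{2π} 1^2 dx] = (1/(2π)) · (4π + 1π) = (4 + 1)/2 = 5/2.
So Σ_{n ∈ Z} |c_n|^2 = 5/2.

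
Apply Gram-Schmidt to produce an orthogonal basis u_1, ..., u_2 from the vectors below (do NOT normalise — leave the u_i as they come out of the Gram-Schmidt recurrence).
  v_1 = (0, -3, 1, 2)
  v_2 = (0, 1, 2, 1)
Orthogonal basis:
  u_1 = (0, -3, 1, 2)
  u_2 = (0, 17/14, 27/14, 6/7)

Apply the Gram-Schmidt recurrence
  u_1 = v_1
  u_i = v_i − Σ_{j<i} ((v_i · u_j) / (u_j · u_j)) · u_j.

Step by step this gives:
  u_1 = (0, -3, 1, 2)
  u_2 = (0, 17/14, 27/14, 6/7)

Orthogonality check:
  u_2 · u_1 = 0 (should be 0)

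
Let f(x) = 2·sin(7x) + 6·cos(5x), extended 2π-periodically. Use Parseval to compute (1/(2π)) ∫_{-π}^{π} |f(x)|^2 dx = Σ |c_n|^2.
Σ |c_n|^2 = 20

Expand |f|^2 and use orthogonality of {sin(nx), cos(mx)} on [-π, π]:
  ∫_{-π}^{π} sin(nx)^2 dx = π, ∫ cos(mx)^2 dx = π, and cross terms integrate to 0.
So ∫_{-π}^{π} f(x)^2 dx = 2^2 · π + 6^2 · π = (4 + 36)π.
Divide by 2π: (4 + 36)/2 = 20.
By Parseval, this equals Σ |c_n|^2.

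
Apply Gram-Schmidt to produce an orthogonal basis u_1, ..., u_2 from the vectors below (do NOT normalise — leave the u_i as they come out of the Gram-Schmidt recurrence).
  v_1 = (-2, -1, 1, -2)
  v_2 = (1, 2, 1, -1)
Orthogonal basis:
  u_1 = (-2, -1, 1, -2)
  u_2 = (4/5, 19/10, 11/10, -6/5)

Apply the Gram-Schmidt recurrence
  u_1 = v_1
  u_i = v_i − Σ_{j<i} ((v_i · u_j) / (u_j · u_j)) · u_j.

Step by step this gives:
  u_1 = (-2, -1, 1, -2)
  u_2 = (4/5, 19/10, 11/10, -6/5)

Orthogonality check:
  u_2 · u_1 = 0 (should be 0)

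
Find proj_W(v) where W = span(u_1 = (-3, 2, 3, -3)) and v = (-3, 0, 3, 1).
proj_W(v) = (-45/31, 30/31, 45/31, -45/31)

Set up U = [u_1 | ... | u_1] ∈ R^(4×1). The projector onto W = col(U) is P = U (U^T U)^(-1) U^T.
Compute U^T U =
  [31],
and U^T v = (15).
Solve U^T U · c = U^T v for the coefficients: c = (15/31). The projection is proj_W(v) = U c.
Check: (v - proj_W(v)) · u_1 = 0  (should be 0).
Result: proj_W(v) = (-45/31, 30/31, 45/31, -45/31).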